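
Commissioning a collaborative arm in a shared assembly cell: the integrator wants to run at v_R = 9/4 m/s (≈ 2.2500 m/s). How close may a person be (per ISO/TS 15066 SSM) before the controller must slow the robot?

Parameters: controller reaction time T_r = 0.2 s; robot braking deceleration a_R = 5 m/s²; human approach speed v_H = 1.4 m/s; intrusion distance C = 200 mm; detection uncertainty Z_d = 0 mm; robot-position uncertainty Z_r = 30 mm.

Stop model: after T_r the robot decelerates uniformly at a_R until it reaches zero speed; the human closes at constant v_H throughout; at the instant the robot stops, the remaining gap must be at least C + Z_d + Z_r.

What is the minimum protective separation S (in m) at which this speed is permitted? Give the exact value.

stop time T_s = (9/4)/5 = 0.4500 s
reaction-phase robot travel = 2.2500·0.2000 = 0.4500 m
braking distance = 2.2500²/(2·5.0000) = 0.5062 m
person approaches 1.4000·(0.2000+0.4500) = 0.9100 m
margins: 0.2000+0.0000+0.0300 = 0.2300 m
S_min ≈ 0.4500+0.5062+0.9100+0.2300  ⇒  S_min = 1677/800 m

S_min = 1677/800 m = 2.0962 m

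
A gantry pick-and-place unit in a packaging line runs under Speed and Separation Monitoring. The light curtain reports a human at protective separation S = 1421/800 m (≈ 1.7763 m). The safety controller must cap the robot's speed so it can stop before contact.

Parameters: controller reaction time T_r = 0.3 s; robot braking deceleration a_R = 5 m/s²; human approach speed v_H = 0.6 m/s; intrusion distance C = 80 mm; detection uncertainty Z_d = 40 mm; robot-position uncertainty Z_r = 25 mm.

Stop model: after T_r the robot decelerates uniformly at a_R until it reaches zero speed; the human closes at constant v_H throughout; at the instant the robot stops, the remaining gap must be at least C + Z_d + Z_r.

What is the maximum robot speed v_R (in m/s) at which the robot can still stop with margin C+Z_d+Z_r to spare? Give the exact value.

v_R_max = 9/4 m/s = 2.2500 m/s

collect terms ⇒ (1/10)·v_R² + (21/50)·v_R + (-1161/800) = 0
  disc = (21/50)² − 4·(1/10)·(-1161/800) = 7569/10000 ; √disc = 87/100
  v_R = (−(21/50) + 87/100) / (2·(1/10)) = 9/4 m/s
check:
braking lasts T_s = (9/4)/5 = 0.4500 s
reaction-phase robot travel = 2.2500·0.3000 = 0.6750 m
robot covers 2.2500·0.4500 − ½·5.0000·0.4500² = 0.5062 m while stopping
human closes 0.6000·0.7500 = 0.4500 m
C+Z_d+Z_r = 0.0800+0.0400+0.0250 = 0.1450 m
sum ≈ 0.6750+0.5062+0.4500+0.1450 ≈ 1.7763 m = S ✓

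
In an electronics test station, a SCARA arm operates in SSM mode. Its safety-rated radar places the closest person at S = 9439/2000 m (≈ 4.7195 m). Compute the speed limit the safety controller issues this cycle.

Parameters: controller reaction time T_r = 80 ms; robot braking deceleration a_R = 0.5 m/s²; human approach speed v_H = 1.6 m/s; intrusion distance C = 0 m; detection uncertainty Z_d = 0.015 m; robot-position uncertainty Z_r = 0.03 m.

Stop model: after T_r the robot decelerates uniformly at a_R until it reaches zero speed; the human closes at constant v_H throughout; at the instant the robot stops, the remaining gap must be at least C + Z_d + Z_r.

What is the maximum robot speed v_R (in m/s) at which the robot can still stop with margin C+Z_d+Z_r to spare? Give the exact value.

v_R_max = 21/20 m/s = 1.0500 m/s

collect terms ⇒ (1)·v_R² + (82/25)·v_R + (-9093/2000) = 0
  disc = (82/25)² − 4·(1)·(-9093/2000) = 72361/2500 ; √disc = 269/50
  v_R = (−(82/25) + 269/50) / (2·(1)) = 21/20 m/s
check:
T_s = v_R/a_R = (21/20)/(1/2) = 2.1000 s
robot in T_r: 1.0500·0.0800 = 0.0840 m
robot under decel: 1.0500²/(2·0.5000) = 1.1025 m
human closes 1.6000·2.1800 = 3.4880 m
residual clearance needed = 0.0000+0.0150+0.0300 = 0.0450 m
sum ≈ 0.0840+1.1025+3.4880+0.0450 ≈ 4.7195 m = S ✓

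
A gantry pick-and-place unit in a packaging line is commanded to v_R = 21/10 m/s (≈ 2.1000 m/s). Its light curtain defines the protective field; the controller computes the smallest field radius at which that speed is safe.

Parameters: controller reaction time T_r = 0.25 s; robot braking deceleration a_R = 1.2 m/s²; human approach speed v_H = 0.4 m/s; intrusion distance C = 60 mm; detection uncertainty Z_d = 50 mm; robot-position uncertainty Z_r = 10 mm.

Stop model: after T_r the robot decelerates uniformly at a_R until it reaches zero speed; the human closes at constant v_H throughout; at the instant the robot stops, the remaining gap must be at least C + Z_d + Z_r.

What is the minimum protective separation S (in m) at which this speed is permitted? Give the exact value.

T_s = v_R/a_R = (21/10)/(6/5) = 1.7500 s
robot covers v_R·T_r = 2.1000·0.2500 = 0.5250 m before braking
robot under decel: 2.1000²/(2·1.2000) = 1.8375 m
human closes 0.4000·2.0000 = 0.8000 m
C+Z_d+Z_r = 0.0600+0.0500+0.0100 = 0.1200 m
S_min ≈ 0.5250+1.8375+0.8000+0.1200  ⇒  S_min = 1313/400 m

S_min = 1313/400 m = 3.2825 m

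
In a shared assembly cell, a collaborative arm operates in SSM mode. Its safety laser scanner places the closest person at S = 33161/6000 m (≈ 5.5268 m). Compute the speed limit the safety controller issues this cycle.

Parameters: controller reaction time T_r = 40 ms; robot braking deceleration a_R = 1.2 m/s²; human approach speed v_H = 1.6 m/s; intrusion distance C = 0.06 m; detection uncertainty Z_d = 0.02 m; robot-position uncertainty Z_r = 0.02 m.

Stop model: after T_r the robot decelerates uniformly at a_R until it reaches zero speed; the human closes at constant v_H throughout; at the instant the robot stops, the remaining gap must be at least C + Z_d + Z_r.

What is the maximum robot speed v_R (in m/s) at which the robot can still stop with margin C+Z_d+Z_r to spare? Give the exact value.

at the boundary: (5/12)·v² + (103/75)·v + (-32177/6000) = 0
  disc = (103/75)² − 4·(5/12)·(-32177/6000) = 108241/10000 ; √disc = 329/100
  v_R = (−(103/75) + 329/100) / (2·(5/12)) = 23/10 m/s
check:
braking lasts T_s = (23/10)/(6/5) = 1.9167 s
reaction-phase robot travel = 2.3000·0.0400 = 0.0920 m
braking distance = 2.3000²/(2·1.2000) = 2.2042 m
human closes 1.6000·1.9567 = 3.1307 m
C+Z_d+Z_r = 0.0600+0.0200+0.0200 = 0.1000 m
sum ≈ 0.0920+2.2042+3.1307+0.1000 ≈ 5.5268 m = S ✓

v_R_max = 23/10 m/s = 2.3000 m/s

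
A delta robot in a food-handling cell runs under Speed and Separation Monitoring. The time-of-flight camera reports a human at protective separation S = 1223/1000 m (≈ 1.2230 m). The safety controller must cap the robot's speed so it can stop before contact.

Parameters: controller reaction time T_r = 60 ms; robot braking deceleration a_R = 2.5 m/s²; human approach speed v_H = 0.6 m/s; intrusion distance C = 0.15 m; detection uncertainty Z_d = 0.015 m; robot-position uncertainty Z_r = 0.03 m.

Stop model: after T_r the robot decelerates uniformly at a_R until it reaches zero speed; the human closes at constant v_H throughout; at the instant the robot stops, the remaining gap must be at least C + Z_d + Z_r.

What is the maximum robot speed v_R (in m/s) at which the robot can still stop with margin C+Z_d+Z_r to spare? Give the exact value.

v_R_max = 8/5 m/s = 1.6000 m/s

collect terms ⇒ (1/5)·v_R² + (3/10)·v_R + (-124/125) = 0
  disc = (3/10)² − 4·(1/5)·(-124/125) = 2209/2500 ; √disc = 47/50
  v_R = (−(3/10) + 47/50) / (2·(1/5)) = 8/5 m/s
check:
stop time T_s = (8/5)/(5/2) = 0.6400 s
robot covers v_R·T_r = 1.6000·0.0600 = 0.0960 m before braking
braking distance = 1.6000²/(2·2.5000) = 0.5120 m
human over T_r+T_s: 0.6000·(0.0600+0.6400) = 0.4200 m
C+Z_d+Z_r = 0.1500+0.0150+0.0300 = 0.1950 m
sum ≈ 0.0960+0.5120+0.4200+0.1950 ≈ 1.2230 m = S ✓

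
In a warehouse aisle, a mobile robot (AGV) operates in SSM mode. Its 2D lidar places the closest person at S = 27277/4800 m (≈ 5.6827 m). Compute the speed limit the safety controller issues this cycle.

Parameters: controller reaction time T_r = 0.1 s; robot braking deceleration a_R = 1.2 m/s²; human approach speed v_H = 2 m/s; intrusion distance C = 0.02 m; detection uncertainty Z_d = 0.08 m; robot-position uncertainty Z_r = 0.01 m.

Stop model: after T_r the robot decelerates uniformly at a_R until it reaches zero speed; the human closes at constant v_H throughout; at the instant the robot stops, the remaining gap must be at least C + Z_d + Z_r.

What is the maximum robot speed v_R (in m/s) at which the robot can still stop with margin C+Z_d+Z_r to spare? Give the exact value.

v_R_max = 41/20 m/s = 2.0500 m/s

collect terms ⇒ (5/12)·v_R² + (53/30)·v_R + (-25789/4800) = 0
  disc = (53/30)² − 4·(5/12)·(-25789/4800) = 19321/1600 ; √disc = 139/40
  v_R = (−(53/30) + 139/40) / (2·(5/12)) = 41/20 m/s
check:
stop time T_s = (41/20)/(6/5) = 1.7083 s
reaction-phase robot travel = 2.0500·0.1000 = 0.2050 m
robot under decel: 2.0500²/(2·1.2000) = 1.7510 m
person approaches 2.0000·(0.1000+1.7083) = 3.6167 m
residual clearance needed = 0.0200+0.0800+0.0100 = 0.1100 m
sum ≈ 0.2050+1.7510+3.6167+0.1100 ≈ 5.6827 m = S ✓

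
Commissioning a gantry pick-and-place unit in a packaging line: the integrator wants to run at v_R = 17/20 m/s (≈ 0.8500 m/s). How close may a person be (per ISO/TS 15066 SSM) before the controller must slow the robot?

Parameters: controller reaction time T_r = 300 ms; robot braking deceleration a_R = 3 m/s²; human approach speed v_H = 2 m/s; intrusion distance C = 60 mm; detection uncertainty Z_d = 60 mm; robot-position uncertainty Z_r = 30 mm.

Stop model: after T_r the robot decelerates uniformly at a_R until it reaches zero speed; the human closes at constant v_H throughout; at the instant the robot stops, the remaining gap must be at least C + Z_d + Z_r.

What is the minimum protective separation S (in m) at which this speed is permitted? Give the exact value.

braking lasts T_s = (17/20)/3 = 0.2833 s
robot in T_r: 0.8500·0.3000 = 0.2550 m
braking distance = 0.8500²/(2·3.0000) = 0.1204 m
person approaches 2.0000·(0.3000+0.2833) = 1.1667 m
C+Z_d+Z_r = 0.0600+0.0600+0.0300 = 0.1500 m
S_min ≈ 0.2550+0.1204+1.1667+0.1500  ⇒  S_min = 4061/2400 m

S_min = 4061/2400 m = 1.6921 m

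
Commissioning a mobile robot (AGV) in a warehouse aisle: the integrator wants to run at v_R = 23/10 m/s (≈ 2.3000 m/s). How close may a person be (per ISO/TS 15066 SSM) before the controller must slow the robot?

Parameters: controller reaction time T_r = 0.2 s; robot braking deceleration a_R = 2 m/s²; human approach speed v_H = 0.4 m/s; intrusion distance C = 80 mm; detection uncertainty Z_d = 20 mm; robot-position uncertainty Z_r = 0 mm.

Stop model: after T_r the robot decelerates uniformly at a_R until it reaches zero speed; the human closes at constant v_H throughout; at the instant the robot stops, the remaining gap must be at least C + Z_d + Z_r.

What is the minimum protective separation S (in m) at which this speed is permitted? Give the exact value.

T_s = v_R/a_R = (23/10)/2 = 1.1500 s
robot covers v_R·T_r = 2.3000·0.2000 = 0.4600 m before braking
robot covers 2.3000·1.1500 − ½·2.0000·1.1500² = 1.3225 m while stopping
person approaches 0.4000·(0.2000+1.1500) = 0.5400 m
residual clearance needed = 0.0800+0.0200+0.0000 = 0.1000 m
S_min ≈ 0.4600+1.3225+0.5400+0.1000  ⇒  S_min = 969/400 m

S_min = 969/400 m = 2.4225 m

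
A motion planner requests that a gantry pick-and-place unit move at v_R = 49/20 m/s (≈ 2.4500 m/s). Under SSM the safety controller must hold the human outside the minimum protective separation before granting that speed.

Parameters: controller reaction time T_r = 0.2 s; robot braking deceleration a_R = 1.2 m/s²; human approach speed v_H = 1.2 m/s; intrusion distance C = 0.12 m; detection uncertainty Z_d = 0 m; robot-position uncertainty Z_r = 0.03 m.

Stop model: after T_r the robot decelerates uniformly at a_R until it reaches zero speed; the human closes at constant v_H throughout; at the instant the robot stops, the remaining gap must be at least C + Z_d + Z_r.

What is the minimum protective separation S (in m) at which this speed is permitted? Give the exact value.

T_s = v_R/a_R = (49/20)/(6/5) = 2.0417 s
robot covers v_R·T_r = 2.4500·0.2000 = 0.4900 m before braking
robot under decel: 2.4500²/(2·1.2000) = 2.5010 m
person approaches 1.2000·(0.2000+2.0417) = 2.6900 m
residual clearance needed = 0.1200+0.0000+0.0300 = 0.1500 m
S_min ≈ 0.4900+2.5010+2.6900+0.1500  ⇒  S_min = 27989/4800 m

S_min = 27989/4800 m = 5.8310 m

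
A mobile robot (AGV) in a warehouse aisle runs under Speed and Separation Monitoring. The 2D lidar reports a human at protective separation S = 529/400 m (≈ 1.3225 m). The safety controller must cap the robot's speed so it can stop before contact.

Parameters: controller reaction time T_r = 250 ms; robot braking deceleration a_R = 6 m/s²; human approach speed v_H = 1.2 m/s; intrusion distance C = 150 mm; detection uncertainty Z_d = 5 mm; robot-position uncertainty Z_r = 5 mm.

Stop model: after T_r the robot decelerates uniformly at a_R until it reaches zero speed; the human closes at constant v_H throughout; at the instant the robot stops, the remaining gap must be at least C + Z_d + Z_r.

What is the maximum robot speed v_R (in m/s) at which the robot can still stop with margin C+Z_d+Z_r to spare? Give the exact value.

collect terms ⇒ (1/12)·v_R² + (9/20)·v_R + (-69/80) = 0
  disc = (9/20)² − 4·(1/12)·(-69/80) = 49/100 ; √disc = 7/10
  v_R = (−(9/20) + 7/10) / (2·(1/12)) = 3/2 m/s
check:
stop time T_s = (3/2)/6 = 0.2500 s
robot covers v_R·T_r = 1.5000·0.2500 = 0.3750 m before braking
robot covers 1.5000·0.2500 − ½·6.0000·0.2500² = 0.1875 m while stopping
human closes 1.2000·0.5000 = 0.6000 m
margins: 0.1500+0.0050+0.0050 = 0.1600 m
sum ≈ 0.3750+0.1875+0.6000+0.1600 ≈ 1.3225 m = S ✓

v_R_max = 3/2 m/s = 1.5000 m/s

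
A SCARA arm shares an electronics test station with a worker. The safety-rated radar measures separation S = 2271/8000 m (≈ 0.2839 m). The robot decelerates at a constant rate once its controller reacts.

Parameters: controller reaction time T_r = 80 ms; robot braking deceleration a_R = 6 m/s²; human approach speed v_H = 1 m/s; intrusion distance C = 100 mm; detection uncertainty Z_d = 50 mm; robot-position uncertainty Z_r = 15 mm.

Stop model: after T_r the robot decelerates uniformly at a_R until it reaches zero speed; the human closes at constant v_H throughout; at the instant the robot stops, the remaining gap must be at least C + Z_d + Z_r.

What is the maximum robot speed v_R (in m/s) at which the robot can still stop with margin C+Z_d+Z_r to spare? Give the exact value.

collect terms ⇒ (1/12)·v_R² + (37/150)·v_R + (-311/8000) = 0
  disc = (37/150)² − 4·(1/12)·(-311/8000) = 26569/360000 ; √disc = 163/600
  v_R = (−(37/150) + 163/600) / (2·(1/12)) = 3/20 m/s
check:
braking lasts T_s = (3/20)/6 = 0.0250 s
robot covers v_R·T_r = 0.1500·0.0800 = 0.0120 m before braking
robot covers 0.1500·0.0250 − ½·6.0000·0.0250² = 0.0019 m while stopping
human over T_r+T_s: 1.0000·(0.0800+0.0250) = 0.1050 m
margins: 0.1000+0.0500+0.0150 = 0.1650 m
sum ≈ 0.0120+0.0019+0.1050+0.1650 ≈ 0.2839 m = S ✓

v_R_max = 3/20 m/s = 0.1500 m/s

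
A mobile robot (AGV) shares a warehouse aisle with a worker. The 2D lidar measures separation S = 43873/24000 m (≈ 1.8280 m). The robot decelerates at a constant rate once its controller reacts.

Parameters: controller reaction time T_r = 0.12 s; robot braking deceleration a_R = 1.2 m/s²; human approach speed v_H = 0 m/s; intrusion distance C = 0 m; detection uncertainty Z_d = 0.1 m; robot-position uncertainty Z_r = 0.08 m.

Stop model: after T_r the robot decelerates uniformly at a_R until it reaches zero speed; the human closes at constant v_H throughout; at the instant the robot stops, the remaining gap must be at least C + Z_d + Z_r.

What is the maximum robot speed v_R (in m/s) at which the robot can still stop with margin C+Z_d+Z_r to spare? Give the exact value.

at the boundary: (5/12)·v² + (3/25)·v + (-39553/24000) = 0
  disc = (3/25)² − 4·(5/12)·(-39553/24000) = 994009/360000 ; √disc = 997/600
  v_R = (−(3/25) + 997/600) / (2·(5/12)) = 37/20 m/s
check:
stop time T_s = (37/20)/(6/5) = 1.5417 s
reaction-phase robot travel = 1.8500·0.1200 = 0.2220 m
robot covers 1.8500·1.5417 − ½·1.2000·1.5417² = 1.4260 m while stopping
person approaches 0.0000·(0.1200+1.5417) = 0.0000 m
C+Z_d+Z_r = 0.0000+0.1000+0.0800 = 0.1800 m
sum ≈ 0.2220+1.4260+0.0000+0.1800 ≈ 1.8280 m = S ✓

v_R_max = 37/20 m/s = 1.8500 m/s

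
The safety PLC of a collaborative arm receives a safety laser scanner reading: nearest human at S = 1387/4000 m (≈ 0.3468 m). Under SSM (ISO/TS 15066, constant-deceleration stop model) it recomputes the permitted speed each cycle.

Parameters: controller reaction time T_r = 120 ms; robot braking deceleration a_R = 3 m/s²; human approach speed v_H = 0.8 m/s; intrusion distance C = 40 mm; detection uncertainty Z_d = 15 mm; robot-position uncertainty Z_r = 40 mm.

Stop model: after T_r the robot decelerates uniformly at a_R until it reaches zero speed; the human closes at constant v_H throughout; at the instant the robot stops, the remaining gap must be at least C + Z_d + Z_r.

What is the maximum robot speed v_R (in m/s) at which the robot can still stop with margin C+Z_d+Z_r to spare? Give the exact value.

v_R_max = 7/20 m/s = 0.3500 m/s

at the boundary: (1/6)·v² + (29/75)·v + (-623/4000) = 0
  disc = (29/75)² − 4·(1/6)·(-623/4000) = 22801/90000 ; √disc = 151/300
  v_R = (−(29/75) + 151/300) / (2·(1/6)) = 7/20 m/s
check:
T_s = v_R/a_R = (7/20)/3 = 0.1167 s
robot in T_r: 0.3500·0.1200 = 0.0420 m
robot under decel: 0.3500²/(2·3.0000) = 0.0204 m
person approaches 0.8000·(0.1200+0.1167) = 0.1893 m
residual clearance needed = 0.0400+0.0150+0.0400 = 0.0950 m
sum ≈ 0.0420+0.0204+0.1893+0.0950 ≈ 0.3468 m = S ✓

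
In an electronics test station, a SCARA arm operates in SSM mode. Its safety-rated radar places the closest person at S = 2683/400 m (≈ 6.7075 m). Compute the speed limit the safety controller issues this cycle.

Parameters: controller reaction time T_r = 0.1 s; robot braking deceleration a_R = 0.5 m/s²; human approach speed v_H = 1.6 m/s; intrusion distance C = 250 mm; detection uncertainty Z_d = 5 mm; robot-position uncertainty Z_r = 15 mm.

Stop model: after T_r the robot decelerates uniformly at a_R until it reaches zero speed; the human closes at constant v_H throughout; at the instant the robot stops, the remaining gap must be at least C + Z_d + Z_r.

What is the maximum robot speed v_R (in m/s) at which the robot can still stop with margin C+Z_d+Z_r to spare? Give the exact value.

collect terms ⇒ (1)·v_R² + (33/10)·v_R + (-2511/400) = 0
  disc = (33/10)² − 4·(1)·(-2511/400) = 36 ; √disc = 6
  v_R = (−(33/10) + 6) / (2·(1)) = 27/20 m/s
check:
stop time T_s = (27/20)/(1/2) = 2.7000 s
robot in T_r: 1.3500·0.1000 = 0.1350 m
braking distance = 1.3500²/(2·0.5000) = 1.8225 m
person approaches 1.6000·(0.1000+2.7000) = 4.4800 m
margins: 0.2500+0.0050+0.0150 = 0.2700 m
sum ≈ 0.1350+1.8225+4.4800+0.2700 ≈ 6.7075 m = S ✓

v_R_max = 27/20 m/s = 1.3500 m/s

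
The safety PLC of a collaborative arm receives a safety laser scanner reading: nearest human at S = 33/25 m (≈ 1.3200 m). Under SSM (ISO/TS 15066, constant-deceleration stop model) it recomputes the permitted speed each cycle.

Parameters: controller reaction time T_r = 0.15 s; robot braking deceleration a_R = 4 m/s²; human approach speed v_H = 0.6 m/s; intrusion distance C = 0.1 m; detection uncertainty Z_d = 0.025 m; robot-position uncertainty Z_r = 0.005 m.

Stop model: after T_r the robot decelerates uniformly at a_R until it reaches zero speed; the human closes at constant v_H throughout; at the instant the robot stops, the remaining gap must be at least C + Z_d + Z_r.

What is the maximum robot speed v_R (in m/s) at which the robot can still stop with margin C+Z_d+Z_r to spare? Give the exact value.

at the boundary: (1/8)·v² + (3/10)·v + (-11/10) = 0
  disc = (3/10)² − 4·(1/8)·(-11/10) = 16/25 ; √disc = 4/5
  v_R = (−(3/10) + 4/5) / (2·(1/8)) = 2 m/s
check:
braking lasts T_s = 2/4 = 0.5000 s
reaction-phase robot travel = 2.0000·0.1500 = 0.3000 m
braking distance = 2.0000²/(2·4.0000) = 0.5000 m
human over T_r+T_s: 0.6000·(0.1500+0.5000) = 0.3900 m
C+Z_d+Z_r = 0.1000+0.0250+0.0050 = 0.1300 m
sum ≈ 0.3000+0.5000+0.3900+0.1300 ≈ 1.3200 m = S ✓

v_R_max = 2 m/s = 2.0000 m/s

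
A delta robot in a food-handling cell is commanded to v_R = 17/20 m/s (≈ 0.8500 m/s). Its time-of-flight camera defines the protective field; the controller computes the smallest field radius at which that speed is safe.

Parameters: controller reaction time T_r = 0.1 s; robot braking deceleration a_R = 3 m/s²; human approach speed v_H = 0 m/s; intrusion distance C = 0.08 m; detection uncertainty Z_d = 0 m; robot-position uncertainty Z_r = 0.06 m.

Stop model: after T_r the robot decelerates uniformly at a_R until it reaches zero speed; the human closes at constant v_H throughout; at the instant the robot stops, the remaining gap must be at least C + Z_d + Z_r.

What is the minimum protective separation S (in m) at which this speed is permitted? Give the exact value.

S_min = 829/2400 m = 0.3454 m

braking lasts T_s = (17/20)/3 = 0.2833 s
robot in T_r: 0.8500·0.1000 = 0.0850 m
robot covers 0.8500·0.2833 − ½·3.0000·0.2833² = 0.1204 m while stopping
human closes 0.0000·0.3833 = 0.0000 m
margins: 0.0800+0.0000+0.0600 = 0.1400 m
S_min ≈ 0.0850+0.1204+0.0000+0.1400  ⇒  S_min = 829/2400 m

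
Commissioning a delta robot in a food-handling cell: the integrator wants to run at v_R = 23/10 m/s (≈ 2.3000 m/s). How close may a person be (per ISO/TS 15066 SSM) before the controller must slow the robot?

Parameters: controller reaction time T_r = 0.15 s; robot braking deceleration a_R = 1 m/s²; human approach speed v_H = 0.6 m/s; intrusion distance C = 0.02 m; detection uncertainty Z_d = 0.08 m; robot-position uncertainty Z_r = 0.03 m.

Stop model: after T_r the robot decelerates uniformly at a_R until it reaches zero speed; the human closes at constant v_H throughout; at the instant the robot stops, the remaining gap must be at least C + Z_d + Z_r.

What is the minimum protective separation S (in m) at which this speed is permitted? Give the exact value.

S_min = 459/100 m = 4.5900 m

T_s = v_R/a_R = (23/10)/1 = 2.3000 s
robot in T_r: 2.3000·0.1500 = 0.3450 m
robot under decel: 2.3000²/(2·1.0000) = 2.6450 m
human closes 0.6000·2.4500 = 1.4700 m
residual clearance needed = 0.0200+0.0800+0.0300 = 0.1300 m
S_min ≈ 0.3450+2.6450+1.4700+0.1300  ⇒  S_min = 459/100 m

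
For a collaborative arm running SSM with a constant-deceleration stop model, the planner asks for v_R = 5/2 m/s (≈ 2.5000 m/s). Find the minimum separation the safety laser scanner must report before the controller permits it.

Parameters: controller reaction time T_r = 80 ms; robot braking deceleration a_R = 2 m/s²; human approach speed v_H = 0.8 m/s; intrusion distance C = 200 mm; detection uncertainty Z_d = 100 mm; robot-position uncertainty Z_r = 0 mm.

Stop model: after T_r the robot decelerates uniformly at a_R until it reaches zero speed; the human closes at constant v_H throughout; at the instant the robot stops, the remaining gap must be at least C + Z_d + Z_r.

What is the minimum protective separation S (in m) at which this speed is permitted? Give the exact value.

S_min = 6253/2000 m = 3.1265 m

braking lasts T_s = (5/2)/2 = 1.2500 s
reaction-phase robot travel = 2.5000·0.0800 = 0.2000 m
robot covers 2.5000·1.2500 − ½·2.0000·1.2500² = 1.5625 m while stopping
human over T_r+T_s: 0.8000·(0.0800+1.2500) = 1.0640 m
margins: 0.2000+0.1000+0.0000 = 0.3000 m
S_min ≈ 0.2000+1.5625+1.0640+0.3000  ⇒  S_min = 6253/2000 m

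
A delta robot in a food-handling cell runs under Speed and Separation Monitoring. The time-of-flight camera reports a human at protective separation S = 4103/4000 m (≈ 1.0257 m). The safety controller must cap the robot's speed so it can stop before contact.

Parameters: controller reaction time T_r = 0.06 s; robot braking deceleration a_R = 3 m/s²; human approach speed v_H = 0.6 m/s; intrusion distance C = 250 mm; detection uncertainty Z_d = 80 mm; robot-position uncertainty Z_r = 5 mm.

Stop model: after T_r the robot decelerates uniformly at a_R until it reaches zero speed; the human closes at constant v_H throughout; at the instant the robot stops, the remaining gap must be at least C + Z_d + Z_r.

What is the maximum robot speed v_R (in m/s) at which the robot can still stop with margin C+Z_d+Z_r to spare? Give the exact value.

collect terms ⇒ (1/6)·v_R² + (13/50)·v_R + (-2619/4000) = 0
  disc = (13/50)² − 4·(1/6)·(-2619/4000) = 5041/10000 ; √disc = 71/100
  v_R = (−(13/50) + 71/100) / (2·(1/6)) = 27/20 m/s
check:
braking lasts T_s = (27/20)/3 = 0.4500 s
robot in T_r: 1.3500·0.0600 = 0.0810 m
robot covers 1.3500·0.4500 − ½·3.0000·0.4500² = 0.3038 m while stopping
human closes 0.6000·0.5100 = 0.3060 m
margins: 0.2500+0.0800+0.0050 = 0.3350 m
sum ≈ 0.0810+0.3038+0.3060+0.3350 ≈ 1.0257 m = S ✓

v_R_max = 27/20 m/s = 1.3500 m/s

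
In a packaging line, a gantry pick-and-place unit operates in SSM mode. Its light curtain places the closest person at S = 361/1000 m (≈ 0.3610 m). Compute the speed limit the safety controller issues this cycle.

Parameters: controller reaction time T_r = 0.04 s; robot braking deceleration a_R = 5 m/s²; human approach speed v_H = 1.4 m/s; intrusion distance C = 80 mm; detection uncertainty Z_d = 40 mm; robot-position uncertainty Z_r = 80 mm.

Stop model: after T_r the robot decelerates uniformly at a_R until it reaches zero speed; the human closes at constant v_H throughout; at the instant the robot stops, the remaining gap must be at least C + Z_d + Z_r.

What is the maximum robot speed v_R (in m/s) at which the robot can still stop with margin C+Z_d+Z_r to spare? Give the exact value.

v_R_max = 3/10 m/s = 0.3000 m/s

at the boundary: (1/10)·v² + (8/25)·v + (-21/200) = 0
  disc = (8/25)² − 4·(1/10)·(-21/200) = 361/2500 ; √disc = 19/50
  v_R = (−(8/25) + 19/50) / (2·(1/10)) = 3/10 m/s
check:
T_s = v_R/a_R = (3/10)/5 = 0.0600 s
reaction-phase robot travel = 0.3000·0.0400 = 0.0120 m
robot covers 0.3000·0.0600 − ½·5.0000·0.0600² = 0.0090 m while stopping
human over T_r+T_s: 1.4000·(0.0400+0.0600) = 0.1400 m
C+Z_d+Z_r = 0.0800+0.0400+0.0800 = 0.2000 m
sum ≈ 0.0120+0.0090+0.1400+0.2000 ≈ 0.3610 m = S ✓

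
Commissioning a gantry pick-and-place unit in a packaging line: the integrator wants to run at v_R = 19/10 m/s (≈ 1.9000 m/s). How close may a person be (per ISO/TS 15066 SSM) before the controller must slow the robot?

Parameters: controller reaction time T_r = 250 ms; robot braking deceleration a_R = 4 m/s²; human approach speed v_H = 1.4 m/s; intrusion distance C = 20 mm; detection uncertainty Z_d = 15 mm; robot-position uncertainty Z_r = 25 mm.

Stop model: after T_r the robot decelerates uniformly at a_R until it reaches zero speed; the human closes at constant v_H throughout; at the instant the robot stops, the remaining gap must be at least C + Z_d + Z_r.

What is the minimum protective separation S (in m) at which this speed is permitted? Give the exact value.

braking lasts T_s = (19/10)/4 = 0.4750 s
robot in T_r: 1.9000·0.2500 = 0.4750 m
robot under decel: 1.9000²/(2·4.0000) = 0.4512 m
person approaches 1.4000·(0.2500+0.4750) = 1.0150 m
residual clearance needed = 0.0200+0.0150+0.0250 = 0.0600 m
S_min ≈ 0.4750+0.4512+1.0150+0.0600  ⇒  S_min = 1601/800 m

S_min = 1601/800 m = 2.0013 m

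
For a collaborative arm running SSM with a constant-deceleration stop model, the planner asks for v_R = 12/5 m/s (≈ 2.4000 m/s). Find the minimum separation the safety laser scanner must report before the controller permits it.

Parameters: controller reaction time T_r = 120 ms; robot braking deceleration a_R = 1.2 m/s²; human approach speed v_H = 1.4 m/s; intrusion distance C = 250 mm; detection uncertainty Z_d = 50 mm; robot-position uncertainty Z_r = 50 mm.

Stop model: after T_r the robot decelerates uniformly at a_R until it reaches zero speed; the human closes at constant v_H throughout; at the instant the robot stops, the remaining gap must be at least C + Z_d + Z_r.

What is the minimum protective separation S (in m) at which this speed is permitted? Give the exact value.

braking lasts T_s = (12/5)/(6/5) = 2.0000 s
robot covers v_R·T_r = 2.4000·0.1200 = 0.2880 m before braking
robot under decel: 2.4000²/(2·1.2000) = 2.4000 m
human over T_r+T_s: 1.4000·(0.1200+2.0000) = 2.9680 m
margins: 0.2500+0.0500+0.0500 = 0.3500 m
S_min ≈ 0.2880+2.4000+2.9680+0.3500  ⇒  S_min = 3003/500 m

S_min = 3003/500 m = 6.0060 m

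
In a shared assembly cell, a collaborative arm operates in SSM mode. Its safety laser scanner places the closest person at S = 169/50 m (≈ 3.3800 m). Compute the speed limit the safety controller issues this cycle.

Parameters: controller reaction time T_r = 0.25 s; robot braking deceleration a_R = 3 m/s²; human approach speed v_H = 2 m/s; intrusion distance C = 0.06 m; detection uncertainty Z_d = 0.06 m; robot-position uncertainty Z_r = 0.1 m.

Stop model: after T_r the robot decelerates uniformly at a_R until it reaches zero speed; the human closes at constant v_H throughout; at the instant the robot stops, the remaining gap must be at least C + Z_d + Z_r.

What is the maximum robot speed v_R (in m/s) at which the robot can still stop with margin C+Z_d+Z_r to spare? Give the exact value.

v_R_max = 21/10 m/s = 2.1000 m/s

collect terms ⇒ (1/6)·v_R² + (11/12)·v_R + (-133/50) = 0
  disc = (11/12)² − 4·(1/6)·(-133/50) = 9409/3600 ; √disc = 97/60
  v_R = (−(11/12) + 97/60) / (2·(1/6)) = 21/10 m/s
check:
T_s = v_R/a_R = (21/10)/3 = 0.7000 s
reaction-phase robot travel = 2.1000·0.2500 = 0.5250 m
robot under decel: 2.1000²/(2·3.0000) = 0.7350 m
human closes 2.0000·0.9500 = 1.9000 m
margins: 0.0600+0.0600+0.1000 = 0.2200 m
sum ≈ 0.5250+0.7350+1.9000+0.2200 ≈ 3.3800 m = S ✓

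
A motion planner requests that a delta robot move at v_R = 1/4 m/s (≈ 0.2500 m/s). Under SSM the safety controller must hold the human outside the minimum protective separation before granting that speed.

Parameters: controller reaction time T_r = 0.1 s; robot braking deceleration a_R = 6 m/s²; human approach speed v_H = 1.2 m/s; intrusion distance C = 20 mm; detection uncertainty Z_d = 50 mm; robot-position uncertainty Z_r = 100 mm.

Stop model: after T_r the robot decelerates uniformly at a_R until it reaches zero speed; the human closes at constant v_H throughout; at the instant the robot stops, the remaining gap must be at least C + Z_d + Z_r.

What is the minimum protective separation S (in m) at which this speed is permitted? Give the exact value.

T_s = v_R/a_R = (1/4)/6 = 0.0417 s
robot in T_r: 0.2500·0.1000 = 0.0250 m
robot covers 0.2500·0.0417 − ½·6.0000·0.0417² = 0.0052 m while stopping
person approaches 1.2000·(0.1000+0.0417) = 0.1700 m
residual clearance needed = 0.0200+0.0500+0.1000 = 0.1700 m
S_min ≈ 0.0250+0.0052+0.1700+0.1700  ⇒  S_min = 1777/4800 m

S_min = 1777/4800 m = 0.3702 m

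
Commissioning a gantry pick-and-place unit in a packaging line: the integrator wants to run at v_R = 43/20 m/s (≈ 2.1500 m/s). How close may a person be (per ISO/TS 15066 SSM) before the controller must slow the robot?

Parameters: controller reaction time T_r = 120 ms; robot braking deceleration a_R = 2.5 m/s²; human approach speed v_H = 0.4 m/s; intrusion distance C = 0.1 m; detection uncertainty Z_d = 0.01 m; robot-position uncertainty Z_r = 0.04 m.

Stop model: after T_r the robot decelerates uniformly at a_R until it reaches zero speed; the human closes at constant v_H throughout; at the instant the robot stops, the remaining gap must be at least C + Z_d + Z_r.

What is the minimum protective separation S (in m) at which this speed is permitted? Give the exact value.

S_min = 3449/2000 m = 1.7245 m

T_s = v_R/a_R = (43/20)/(5/2) = 0.8600 s
reaction-phase robot travel = 2.1500·0.1200 = 0.2580 m
robot covers 2.1500·0.8600 − ½·2.5000·0.8600² = 0.9245 m while stopping
person approaches 0.4000·(0.1200+0.8600) = 0.3920 m
residual clearance needed = 0.1000+0.0100+0.0400 = 0.1500 m
S_min ≈ 0.2580+0.9245+0.3920+0.1500  ⇒  S_min = 3449/2000 m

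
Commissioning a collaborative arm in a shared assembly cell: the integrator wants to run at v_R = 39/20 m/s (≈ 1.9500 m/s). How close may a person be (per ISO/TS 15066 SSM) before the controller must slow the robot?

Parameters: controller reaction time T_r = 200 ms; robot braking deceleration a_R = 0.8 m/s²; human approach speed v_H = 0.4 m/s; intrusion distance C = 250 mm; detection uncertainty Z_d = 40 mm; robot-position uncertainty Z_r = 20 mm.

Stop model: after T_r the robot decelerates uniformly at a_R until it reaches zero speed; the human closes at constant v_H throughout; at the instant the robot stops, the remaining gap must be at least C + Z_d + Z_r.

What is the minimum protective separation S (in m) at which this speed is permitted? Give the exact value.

T_s = v_R/a_R = (39/20)/(4/5) = 2.4375 s
robot in T_r: 1.9500·0.2000 = 0.3900 m
robot under decel: 1.9500²/(2·0.8000) = 2.3766 m
person approaches 0.4000·(0.2000+2.4375) = 1.0550 m
C+Z_d+Z_r = 0.2500+0.0400+0.0200 = 0.3100 m
S_min ≈ 0.3900+2.3766+1.0550+0.3100  ⇒  S_min = 13221/3200 m

S_min = 13221/3200 m = 4.1316 m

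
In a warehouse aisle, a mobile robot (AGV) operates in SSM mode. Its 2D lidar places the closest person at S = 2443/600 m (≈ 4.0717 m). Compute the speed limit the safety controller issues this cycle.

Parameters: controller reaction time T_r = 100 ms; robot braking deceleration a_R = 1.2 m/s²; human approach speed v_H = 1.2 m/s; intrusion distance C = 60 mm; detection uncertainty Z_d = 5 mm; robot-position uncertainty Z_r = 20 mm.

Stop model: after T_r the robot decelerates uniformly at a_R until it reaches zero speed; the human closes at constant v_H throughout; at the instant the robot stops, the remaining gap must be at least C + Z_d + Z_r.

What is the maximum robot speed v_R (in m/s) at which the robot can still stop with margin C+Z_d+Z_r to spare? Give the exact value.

v_R_max = 2 m/s = 2.0000 m/s

quadratic (5/12)·v² + (11/10)·v + (-58/15) = 0
  disc = (11/10)² − 4·(5/12)·(-58/15) = 6889/900 ; √disc = 83/30
  v_R = (−(11/10) + 83/30) / (2·(5/12)) = 2 m/s
check:
braking lasts T_s = 2/(6/5) = 1.6667 s
robot in T_r: 2.0000·0.1000 = 0.2000 m
robot covers 2.0000·1.6667 − ½·1.2000·1.6667² = 1.6667 m while stopping
human closes 1.2000·1.7667 = 2.1200 m
C+Z_d+Z_r = 0.0600+0.0050+0.0200 = 0.0850 m
sum ≈ 0.2000+1.6667+2.1200+0.0850 ≈ 4.0717 m = S ✓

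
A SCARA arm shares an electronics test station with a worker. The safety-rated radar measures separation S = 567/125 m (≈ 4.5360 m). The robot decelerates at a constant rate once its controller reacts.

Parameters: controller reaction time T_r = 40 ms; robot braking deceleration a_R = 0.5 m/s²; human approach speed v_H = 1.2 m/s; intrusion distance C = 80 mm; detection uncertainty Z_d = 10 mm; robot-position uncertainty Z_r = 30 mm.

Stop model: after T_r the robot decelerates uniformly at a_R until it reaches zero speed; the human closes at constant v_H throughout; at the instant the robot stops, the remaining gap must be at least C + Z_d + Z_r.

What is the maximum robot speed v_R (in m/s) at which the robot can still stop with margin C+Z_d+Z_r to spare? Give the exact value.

v_R_max = 6/5 m/s = 1.2000 m/s

collect terms ⇒ (1)·v_R² + (61/25)·v_R + (-546/125) = 0
  disc = (61/25)² − 4·(1)·(-546/125) = 14641/625 ; √disc = 121/25
  v_R = (−(61/25) + 121/25) / (2·(1)) = 6/5 m/s
check:
braking lasts T_s = (6/5)/(1/2) = 2.4000 s
robot in T_r: 1.2000·0.0400 = 0.0480 m
robot covers 1.2000·2.4000 − ½·0.5000·2.4000² = 1.4400 m while stopping
person approaches 1.2000·(0.0400+2.4000) = 2.9280 m
residual clearance needed = 0.0800+0.0100+0.0300 = 0.1200 m
sum ≈ 0.0480+1.4400+2.9280+0.1200 ≈ 4.5360 m = S ✓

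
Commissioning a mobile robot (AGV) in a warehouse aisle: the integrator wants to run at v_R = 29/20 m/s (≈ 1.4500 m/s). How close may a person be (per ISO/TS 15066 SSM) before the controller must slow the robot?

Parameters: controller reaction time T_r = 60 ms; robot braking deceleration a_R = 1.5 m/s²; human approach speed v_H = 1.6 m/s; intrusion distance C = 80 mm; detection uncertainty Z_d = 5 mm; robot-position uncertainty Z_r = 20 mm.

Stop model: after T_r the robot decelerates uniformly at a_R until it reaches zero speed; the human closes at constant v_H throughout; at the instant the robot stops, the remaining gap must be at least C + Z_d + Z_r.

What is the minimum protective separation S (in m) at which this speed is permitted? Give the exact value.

S_min = 5071/2000 m = 2.5355 m

braking lasts T_s = (29/20)/(3/2) = 0.9667 s
robot covers v_R·T_r = 1.4500·0.0600 = 0.0870 m before braking
robot covers 1.4500·0.9667 − ½·1.5000·0.9667² = 0.7008 m while stopping
human over T_r+T_s: 1.6000·(0.0600+0.9667) = 1.6427 m
margins: 0.0800+0.0050+0.0200 = 0.1050 m
S_min ≈ 0.0870+0.7008+1.6427+0.1050  ⇒  S_min = 5071/2000 m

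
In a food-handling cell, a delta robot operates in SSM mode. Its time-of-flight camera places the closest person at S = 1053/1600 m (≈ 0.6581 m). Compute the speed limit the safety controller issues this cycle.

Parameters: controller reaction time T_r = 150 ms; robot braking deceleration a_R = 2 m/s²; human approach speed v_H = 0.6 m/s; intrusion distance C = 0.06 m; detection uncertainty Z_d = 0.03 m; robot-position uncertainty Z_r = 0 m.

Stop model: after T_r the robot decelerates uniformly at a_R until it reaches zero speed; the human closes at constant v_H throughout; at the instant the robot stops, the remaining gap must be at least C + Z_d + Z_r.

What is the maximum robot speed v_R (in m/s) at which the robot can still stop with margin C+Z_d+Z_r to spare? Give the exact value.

v_R_max = 3/4 m/s = 0.7500 m/s

at the boundary: (1/4)·v² + (9/20)·v + (-153/320) = 0
  disc = (9/20)² − 4·(1/4)·(-153/320) = 1089/1600 ; √disc = 33/40
  v_R = (−(9/20) + 33/40) / (2·(1/4)) = 3/4 m/s
check:
T_s = v_R/a_R = (3/4)/2 = 0.3750 s
reaction-phase robot travel = 0.7500·0.1500 = 0.1125 m
robot covers 0.7500·0.3750 − ½·2.0000·0.3750² = 0.1406 m while stopping
human over T_r+T_s: 0.6000·(0.1500+0.3750) = 0.3150 m
residual clearance needed = 0.0600+0.0300+0.0000 = 0.0900 m
sum ≈ 0.1125+0.1406+0.3150+0.0900 ≈ 0.6581 m = S ✓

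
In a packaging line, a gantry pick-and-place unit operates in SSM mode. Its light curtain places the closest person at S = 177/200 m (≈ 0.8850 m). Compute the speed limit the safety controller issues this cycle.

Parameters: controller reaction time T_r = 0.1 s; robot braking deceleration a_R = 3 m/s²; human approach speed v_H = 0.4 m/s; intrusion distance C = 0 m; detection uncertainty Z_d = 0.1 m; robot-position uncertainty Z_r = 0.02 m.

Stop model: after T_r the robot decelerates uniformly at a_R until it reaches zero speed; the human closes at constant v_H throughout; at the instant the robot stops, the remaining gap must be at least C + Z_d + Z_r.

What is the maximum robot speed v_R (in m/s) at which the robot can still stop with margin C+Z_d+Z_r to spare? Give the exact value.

v_R_max = 3/2 m/s = 1.5000 m/s

quadratic (1/6)·v² + (7/30)·v + (-29/40) = 0
  disc = (7/30)² − 4·(1/6)·(-29/40) = 121/225 ; √disc = 11/15
  v_R = (−(7/30) + 11/15) / (2·(1/6)) = 3/2 m/s
check:
stop time T_s = (3/2)/3 = 0.5000 s
robot in T_r: 1.5000·0.1000 = 0.1500 m
robot covers 1.5000·0.5000 − ½·3.0000·0.5000² = 0.3750 m while stopping
human closes 0.4000·0.6000 = 0.2400 m
C+Z_d+Z_r = 0.0000+0.1000+0.0200 = 0.1200 m
sum ≈ 0.1500+0.3750+0.2400+0.1200 ≈ 0.8850 m = S ✓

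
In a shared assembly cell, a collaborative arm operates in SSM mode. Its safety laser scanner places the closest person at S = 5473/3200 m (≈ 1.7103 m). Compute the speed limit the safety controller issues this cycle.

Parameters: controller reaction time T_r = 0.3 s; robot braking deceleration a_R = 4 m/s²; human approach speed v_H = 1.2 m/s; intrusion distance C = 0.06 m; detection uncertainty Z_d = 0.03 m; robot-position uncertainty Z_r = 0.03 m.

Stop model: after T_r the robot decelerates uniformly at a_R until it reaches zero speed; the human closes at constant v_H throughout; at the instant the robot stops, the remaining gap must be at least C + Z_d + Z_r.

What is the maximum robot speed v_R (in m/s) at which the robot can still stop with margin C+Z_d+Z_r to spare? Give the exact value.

collect terms ⇒ (1/8)·v_R² + (3/5)·v_R + (-3937/3200) = 0
  disc = (3/5)² − 4·(1/8)·(-3937/3200) = 6241/6400 ; √disc = 79/80
  v_R = (−(3/5) + 79/80) / (2·(1/8)) = 31/20 m/s
check:
T_s = v_R/a_R = (31/20)/4 = 0.3875 s
reaction-phase robot travel = 1.5500·0.3000 = 0.4650 m
robot covers 1.5500·0.3875 − ½·4.0000·0.3875² = 0.3003 m while stopping
human closes 1.2000·0.6875 = 0.8250 m
residual clearance needed = 0.0600+0.0300+0.0300 = 0.1200 m
sum ≈ 0.4650+0.3003+0.8250+0.1200 ≈ 1.7103 m = S ✓

v_R_max = 31/20 m/s = 1.5500 m/s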